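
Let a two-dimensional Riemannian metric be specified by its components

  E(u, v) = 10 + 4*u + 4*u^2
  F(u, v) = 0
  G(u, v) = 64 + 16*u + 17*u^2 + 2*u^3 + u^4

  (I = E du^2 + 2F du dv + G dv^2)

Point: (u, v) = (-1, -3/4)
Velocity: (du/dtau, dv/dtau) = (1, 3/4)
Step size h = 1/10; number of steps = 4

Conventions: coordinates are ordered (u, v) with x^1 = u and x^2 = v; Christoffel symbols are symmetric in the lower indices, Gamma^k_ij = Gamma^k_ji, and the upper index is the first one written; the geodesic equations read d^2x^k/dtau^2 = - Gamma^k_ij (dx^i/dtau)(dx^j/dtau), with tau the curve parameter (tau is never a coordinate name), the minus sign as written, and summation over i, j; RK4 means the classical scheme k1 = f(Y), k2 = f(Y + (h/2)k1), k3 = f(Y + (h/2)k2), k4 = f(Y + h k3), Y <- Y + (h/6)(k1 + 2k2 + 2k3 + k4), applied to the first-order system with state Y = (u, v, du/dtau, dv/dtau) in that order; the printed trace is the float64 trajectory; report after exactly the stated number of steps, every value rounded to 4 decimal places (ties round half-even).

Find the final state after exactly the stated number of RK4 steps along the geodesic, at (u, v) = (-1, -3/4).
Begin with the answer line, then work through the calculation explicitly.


Answer: u = -0.6169, v = -0.4388, du/dtau = 0.9266, dv/dtau = 0.7964

f(Y) = (du/dtau, dv/dtau, -Gamma^u_ij Y'^i Y'^j, -Gamma^v_ij Y'^i Y'^j) with the Gammas evaluated at the stage position; h = 0.100000; intermediate values shown to 6 dp
step 0: u = -1.0000, v = -0.7500, du/dtau = 1.0000, dv/dtau = 0.7500
step 1:
  k1: at (u, v) = (-1.000000, -0.750000), (du/dtau, dv/dtau) = (1.000000, 0.750000); Gamma_uuu = -0.200000, Gamma_uuv = 0.000000, Gamma_uvv = 0.800000, Gamma_vuu = 0.000000, Gamma_vuv = -0.125000, Gamma_vvv = 0.000000; k1 = (1.000000, 0.750000, -0.250000, 0.187500)
  k2: at (u, v) = (-0.950000, -0.712500), (du/dtau, dv/dtau) = (0.987500, 0.759375); Gamma_uuu = -0.183486, Gamma_uuv = 0.000000, Gamma_uvv = 0.729587, Gamma_vuu = 0.000000, Gamma_vuv = -0.113172, Gamma_vvv = 0.000000; k2 = (0.987500, 0.759375, -0.241789, 0.169731)
  k3: at (u, v) = (-0.950625, -0.712031), (du/dtau, dv/dtau) = (0.987911, 0.758487); Gamma_uuu = -0.183699, Gamma_uuv = 0.000000, Gamma_uvv = 0.730485, Gamma_vuu = 0.000000, Gamma_vuv = -0.113321, Gamma_vvv = 0.000000; k3 = (0.987911, 0.758487, -0.240965, 0.169827)
  k4: at (u, v) = (-0.901209, -0.674151), (du/dtau, dv/dtau) = (0.975904, 0.766983); Gamma_uuu = -0.166410, Gamma_uuv = 0.000000, Gamma_uvv = 0.658232, Gamma_vuu = 0.000000, Gamma_vuv = -0.101431, Gamma_vvv = 0.000000; k4 = (0.975904, 0.766983, -0.228726, 0.151843)
  Y <- Y + (h/6)(k1 + 2k2 + 2k3 + k4): u = -0.9012, v = -0.6741, du/dtau = 0.9759, dv/dtau = 0.7670
step 2:
  k1: at (u, v) = (-0.901221, -0.674122), (du/dtau, dv/dtau) = (0.975929, 0.766974); Gamma_uuu = -0.166414, Gamma_uuv = 0.000000, Gamma_uvv = 0.658250, Gamma_vuu = 0.000000, Gamma_vuv = -0.101434, Gamma_vvv = 0.000000; k1 = (0.975929, 0.766974, -0.228716, 0.151849)
  k2: at (u, v) = (-0.852425, -0.635773), (du/dtau, dv/dtau) = (0.964494, 0.774567); Gamma_uuu = -0.148439, Gamma_uuv = 0.000000, Gamma_uvv = 0.584420, Gamma_vuu = 0.000000, Gamma_vuv = -0.089514, Gamma_vvv = 0.000000; k2 = (0.964494, 0.774567, -0.212540, 0.133745)
  k3: at (u, v) = (-0.852997, -0.635393), (du/dtau, dv/dtau) = (0.965302, 0.773662); Gamma_uuu = -0.148655, Gamma_uuv = 0.000000, Gamma_uvv = 0.585299, Gamma_vuu = 0.000000, Gamma_vuv = -0.089654, Gamma_vvv = 0.000000; k3 = (0.965302, 0.773662, -0.211814, 0.133911)
  k4: at (u, v) = (-0.804691, -0.596755), (du/dtau, dv/dtau) = (0.954748, 0.780365); Gamma_uuu = -0.130052, Gamma_uuv = 0.000000, Gamma_uvv = 0.509989, Gamma_vuu = 0.000000, Gamma_vuv = -0.077699, Gamma_vvv = 0.000000; k4 = (0.954748, 0.780365, -0.192020, 0.115780)
  Y <- Y + (h/6)(k1 + 2k2 + 2k3 + k4): u = -0.8047, v = -0.5967, du/dtau = 0.9548, dv/dtau = 0.7804
step 3:
  k1: at (u, v) = (-0.804717, -0.596725), (du/dtau, dv/dtau) = (0.954772, 0.780357); Gamma_uuu = -0.130062, Gamma_uuv = 0.000000, Gamma_uvv = 0.510030, Gamma_vuu = 0.000000, Gamma_vuv = -0.077706, Gamma_vvv = 0.000000; k1 = (0.954772, 0.780357, -0.192022, 0.115791)
  k2: at (u, v) = (-0.756978, -0.557707), (du/dtau, dv/dtau) = (0.945171, 0.786146); Gamma_uuu = -0.110956, Gamma_uuv = 0.000000, Gamma_uvv = 0.433618, Gamma_vuu = 0.000000, Gamma_vuv = -0.065757, Gamma_vvv = 0.000000; k2 = (0.945171, 0.786146, -0.168865, 0.097720)
  k3: at (u, v) = (-0.757458, -0.557418), (du/dtau, dv/dtau) = (0.946329, 0.785243); Gamma_uuu = -0.111151, Gamma_uuv = 0.000000, Gamma_uvv = 0.434395, Gamma_vuu = 0.000000, Gamma_vuv = -0.065877, Gamma_vvv = 0.000000; k3 = (0.946329, 0.785243, -0.168311, 0.097907)
  k4: at (u, v) = (-0.710084, -0.518201), (du/dtau, dv/dtau) = (0.937941, 0.790147); Gamma_uuu = -0.091574, Gamma_uuv = 0.000000, Gamma_uvv = 0.356871, Gamma_vuu = 0.000000, Gamma_vuv = -0.053908, Gamma_vvv = 0.000000; k4 = (0.937941, 0.790147, -0.142246, 0.079904)
  Y <- Y + (h/6)(k1 + 2k2 + 2k3 + k4): u = -0.7101, v = -0.5182, du/dtau = 0.9380, dv/dtau = 0.7901
step 4:
  k1: at (u, v) = (-0.710122, -0.518170), (du/dtau, dv/dtau) = (0.937962, 0.790139); Gamma_uuu = -0.091590, Gamma_uuv = 0.000000, Gamma_uvv = 0.356934, Gamma_vuu = 0.000000, Gamma_vuv = -0.053918, Gamma_vvv = 0.000000; k1 = (0.937962, 0.790139, -0.142262, 0.079919)
  k2: at (u, v) = (-0.663223, -0.478663), (du/dtau, dv/dtau) = (0.930849, 0.794135); Gamma_uuu = -0.071695, Gamma_uuv = 0.000000, Gamma_uvv = 0.278773, Gamma_vuu = 0.000000, Gamma_vuv = -0.041978, Gamma_vvv = 0.000000; k2 = (0.930849, 0.794135, -0.113686, 0.062062)
  k3: at (u, v) = (-0.663579, -0.478464), (du/dtau, dv/dtau) = (0.932277, 0.793242); Gamma_uuu = -0.071847, Gamma_uuv = 0.000000, Gamma_uvv = 0.279370, Gamma_vuu = 0.000000, Gamma_vuv = -0.042069, Gamma_vvv = 0.000000; k3 = (0.932277, 0.793242, -0.113343, 0.062221)
  k4: at (u, v) = (-0.616894, -0.438846), (du/dtau, dv/dtau) = (0.926627, 0.796361); Gamma_uuu = -0.051639, Gamma_uuv = 0.000000, Gamma_uvv = 0.200455, Gamma_vuu = 0.000000, Gamma_vuv = -0.030113, Gamma_vvv = 0.000000; k4 = (0.926627, 0.796361, -0.082787, 0.044443)
  Y <- Y + (h/6)(k1 + 2k2 + 2k3 + k4): u = -0.6169, v = -0.4388, du/dtau = 0.9266, dv/dtau = 0.7964


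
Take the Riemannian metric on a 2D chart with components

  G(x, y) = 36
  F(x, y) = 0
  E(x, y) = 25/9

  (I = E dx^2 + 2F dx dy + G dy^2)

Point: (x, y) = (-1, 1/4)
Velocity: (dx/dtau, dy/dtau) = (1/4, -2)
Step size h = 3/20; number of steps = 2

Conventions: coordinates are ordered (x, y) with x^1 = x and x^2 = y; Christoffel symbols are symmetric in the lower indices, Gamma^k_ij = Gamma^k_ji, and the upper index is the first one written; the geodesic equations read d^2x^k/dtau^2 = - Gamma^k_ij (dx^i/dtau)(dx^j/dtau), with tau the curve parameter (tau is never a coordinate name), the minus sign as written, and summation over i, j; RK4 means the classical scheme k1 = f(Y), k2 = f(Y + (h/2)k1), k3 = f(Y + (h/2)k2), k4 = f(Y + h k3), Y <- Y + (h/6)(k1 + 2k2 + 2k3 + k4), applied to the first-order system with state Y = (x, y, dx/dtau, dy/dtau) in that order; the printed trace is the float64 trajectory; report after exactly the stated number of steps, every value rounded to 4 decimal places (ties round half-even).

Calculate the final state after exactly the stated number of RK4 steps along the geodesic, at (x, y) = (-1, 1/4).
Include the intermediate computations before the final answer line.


f(Y) = (dx/dtau, dy/dtau, -Gamma^x_ij Y'^i Y'^j, -Gamma^y_ij Y'^i Y'^j) with the Gammas evaluated at the stage position; h = 0.150000; intermediate values shown to 6 dp
step 0: x = -1.0000, y = 0.2500, dx/dtau = 0.2500, dy/dtau = -2.0000
step 1:
  k1: at (x, y) = (-1.000000, 0.250000), (dx/dtau, dy/dtau) = (0.250000, -2.000000); Gamma_xxx = 0.000000, Gamma_xxy = 0.000000, Gamma_xyy = 0.000000, Gamma_yxx = 0.000000, Gamma_yxy = 0.000000, Gamma_yyy = 0.000000; k1 = (0.250000, -2.000000, 0.000000, 0.000000)
  k2: at (x, y) = (-0.981250, 0.100000), (dx/dtau, dy/dtau) = (0.250000, -2.000000); Gamma_xxx = 0.000000, Gamma_xxy = 0.000000, Gamma_xyy = 0.000000, Gamma_yxx = 0.000000, Gamma_yxy = 0.000000, Gamma_yyy = 0.000000; k2 = (0.250000, -2.000000, 0.000000, 0.000000)
  k3: at (x, y) = (-0.981250, 0.100000), (dx/dtau, dy/dtau) = (0.250000, -2.000000); Gamma_xxx = 0.000000, Gamma_xxy = 0.000000, Gamma_xyy = 0.000000, Gamma_yxx = 0.000000, Gamma_yxy = 0.000000, Gamma_yyy = 0.000000; k3 = (0.250000, -2.000000, 0.000000, 0.000000)
  k4: at (x, y) = (-0.962500, -0.050000), (dx/dtau, dy/dtau) = (0.250000, -2.000000); Gamma_xxx = 0.000000, Gamma_xxy = 0.000000, Gamma_xyy = 0.000000, Gamma_yxx = 0.000000, Gamma_yxy = 0.000000, Gamma_yyy = 0.000000; k4 = (0.250000, -2.000000, 0.000000, 0.000000)
  Y <- Y + (h/6)(k1 + 2k2 + 2k3 + k4): x = -0.9625, y = -0.0500, dx/dtau = 0.2500, dy/dtau = -2.0000
step 2:
  k1: at (x, y) = (-0.962500, -0.050000), (dx/dtau, dy/dtau) = (0.250000, -2.000000); Gamma_xxx = 0.000000, Gamma_xxy = 0.000000, Gamma_xyy = 0.000000, Gamma_yxx = 0.000000, Gamma_yxy = 0.000000, Gamma_yyy = 0.000000; k1 = (0.250000, -2.000000, 0.000000, 0.000000)
  k2: at (x, y) = (-0.943750, -0.200000), (dx/dtau, dy/dtau) = (0.250000, -2.000000); Gamma_xxx = 0.000000, Gamma_xxy = 0.000000, Gamma_xyy = 0.000000, Gamma_yxx = 0.000000, Gamma_yxy = 0.000000, Gamma_yyy = 0.000000; k2 = (0.250000, -2.000000, 0.000000, 0.000000)
  k3: at (x, y) = (-0.943750, -0.200000), (dx/dtau, dy/dtau) = (0.250000, -2.000000); Gamma_xxx = 0.000000, Gamma_xxy = 0.000000, Gamma_xyy = 0.000000, Gamma_yxx = 0.000000, Gamma_yxy = 0.000000, Gamma_yyy = 0.000000; k3 = (0.250000, -2.000000, 0.000000, 0.000000)
  k4: at (x, y) = (-0.925000, -0.350000), (dx/dtau, dy/dtau) = (0.250000, -2.000000); Gamma_xxx = 0.000000, Gamma_xxy = 0.000000, Gamma_xyy = 0.000000, Gamma_yxx = 0.000000, Gamma_yxy = 0.000000, Gamma_yyy = 0.000000; k4 = (0.250000, -2.000000, 0.000000, 0.000000)
  Y <- Y + (h/6)(k1 + 2k2 + 2k3 + k4): x = -0.9250, y = -0.3500, dx/dtau = 0.2500, dy/dtau = -2.0000

Answer: x = -0.9250, y = -0.3500, dx/dtau = 0.2500, dy/dtau = -2.0000


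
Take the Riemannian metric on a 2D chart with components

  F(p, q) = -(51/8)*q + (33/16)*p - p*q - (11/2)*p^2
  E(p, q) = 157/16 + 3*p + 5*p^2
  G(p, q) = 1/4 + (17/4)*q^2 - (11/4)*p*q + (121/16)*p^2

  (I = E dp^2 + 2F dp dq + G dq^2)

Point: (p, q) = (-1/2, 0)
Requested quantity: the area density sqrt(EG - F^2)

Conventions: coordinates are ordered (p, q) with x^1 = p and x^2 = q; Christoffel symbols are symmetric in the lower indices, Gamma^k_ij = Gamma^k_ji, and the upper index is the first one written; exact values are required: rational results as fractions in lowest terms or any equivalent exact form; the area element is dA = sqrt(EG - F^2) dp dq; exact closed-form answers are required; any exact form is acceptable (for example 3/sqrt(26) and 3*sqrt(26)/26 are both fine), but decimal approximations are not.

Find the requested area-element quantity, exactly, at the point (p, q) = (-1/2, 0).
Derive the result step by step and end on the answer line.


E = 153/16, F = -77/32, G = 137/64; EG - F^2 = 1879/128

Answer: sqrt(EG - F^2) = sqrt(3758)/16


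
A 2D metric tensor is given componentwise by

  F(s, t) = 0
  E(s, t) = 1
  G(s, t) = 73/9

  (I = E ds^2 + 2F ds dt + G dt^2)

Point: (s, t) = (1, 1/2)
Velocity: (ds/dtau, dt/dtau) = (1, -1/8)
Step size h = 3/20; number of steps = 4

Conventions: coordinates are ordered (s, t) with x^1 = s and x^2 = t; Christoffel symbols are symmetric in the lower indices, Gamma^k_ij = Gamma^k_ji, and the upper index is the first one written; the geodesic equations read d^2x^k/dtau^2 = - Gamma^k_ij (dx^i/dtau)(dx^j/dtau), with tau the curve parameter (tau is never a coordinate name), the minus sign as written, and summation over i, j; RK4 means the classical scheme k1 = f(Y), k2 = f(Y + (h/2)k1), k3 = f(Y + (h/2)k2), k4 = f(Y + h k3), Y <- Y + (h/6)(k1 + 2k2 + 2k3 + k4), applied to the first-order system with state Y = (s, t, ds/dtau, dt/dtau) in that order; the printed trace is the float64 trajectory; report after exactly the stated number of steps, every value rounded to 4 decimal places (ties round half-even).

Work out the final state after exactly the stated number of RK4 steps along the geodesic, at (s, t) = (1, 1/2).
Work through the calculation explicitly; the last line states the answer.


f(Y) = (ds/dtau, dt/dtau, -Gamma^s_ij Y'^i Y'^j, -Gamma^t_ij Y'^i Y'^j) with the Gammas evaluated at the stage position; h = 0.150000; intermediate values shown to 6 dp
step 0: s = 1.0000, t = 0.5000, ds/dtau = 1.0000, dt/dtau = -0.1250
step 1:
  k1: at (s, t) = (1.000000, 0.500000), (ds/dtau, dt/dtau) = (1.000000, -0.125000); Gamma_sss = 0.000000, Gamma_sst = 0.000000, Gamma_stt = 0.000000, Gamma_tss = 0.000000, Gamma_tst = 0.000000, Gamma_ttt = 0.000000; k1 = (1.000000, -0.125000, 0.000000, 0.000000)
  k2: at (s, t) = (1.075000, 0.490625), (ds/dtau, dt/dtau) = (1.000000, -0.125000); Gamma_sss = 0.000000, Gamma_sst = 0.000000, Gamma_stt = 0.000000, Gamma_tss = 0.000000, Gamma_tst = 0.000000, Gamma_ttt = 0.000000; k2 = (1.000000, -0.125000, 0.000000, 0.000000)
  k3: at (s, t) = (1.075000, 0.490625), (ds/dtau, dt/dtau) = (1.000000, -0.125000); Gamma_sss = 0.000000, Gamma_sst = 0.000000, Gamma_stt = 0.000000, Gamma_tss = 0.000000, Gamma_tst = 0.000000, Gamma_ttt = 0.000000; k3 = (1.000000, -0.125000, 0.000000, 0.000000)
  k4: at (s, t) = (1.150000, 0.481250), (ds/dtau, dt/dtau) = (1.000000, -0.125000); Gamma_sss = 0.000000, Gamma_sst = 0.000000, Gamma_stt = 0.000000, Gamma_tss = 0.000000, Gamma_tst = 0.000000, Gamma_ttt = 0.000000; k4 = (1.000000, -0.125000, 0.000000, 0.000000)
  Y <- Y + (h/6)(k1 + 2k2 + 2k3 + k4): s = 1.1500, t = 0.4813, ds/dtau = 1.0000, dt/dtau = -0.1250
step 2:
  k1: at (s, t) = (1.150000, 0.481250), (ds/dtau, dt/dtau) = (1.000000, -0.125000); Gamma_sss = 0.000000, Gamma_sst = 0.000000, Gamma_stt = 0.000000, Gamma_tss = 0.000000, Gamma_tst = 0.000000, Gamma_ttt = 0.000000; k1 = (1.000000, -0.125000, 0.000000, 0.000000)
  k2: at (s, t) = (1.225000, 0.471875), (ds/dtau, dt/dtau) = (1.000000, -0.125000); Gamma_sss = 0.000000, Gamma_sst = 0.000000, Gamma_stt = 0.000000, Gamma_tss = 0.000000, Gamma_tst = 0.000000, Gamma_ttt = 0.000000; k2 = (1.000000, -0.125000, 0.000000, 0.000000)
  k3: at (s, t) = (1.225000, 0.471875), (ds/dtau, dt/dtau) = (1.000000, -0.125000); Gamma_sss = 0.000000, Gamma_sst = 0.000000, Gamma_stt = 0.000000, Gamma_tss = 0.000000, Gamma_tst = 0.000000, Gamma_ttt = 0.000000; k3 = (1.000000, -0.125000, 0.000000, 0.000000)
  k4: at (s, t) = (1.300000, 0.462500), (ds/dtau, dt/dtau) = (1.000000, -0.125000); Gamma_sss = 0.000000, Gamma_sst = 0.000000, Gamma_stt = 0.000000, Gamma_tss = 0.000000, Gamma_tst = 0.000000, Gamma_ttt = 0.000000; k4 = (1.000000, -0.125000, 0.000000, 0.000000)
  Y <- Y + (h/6)(k1 + 2k2 + 2k3 + k4): s = 1.3000, t = 0.4625, ds/dtau = 1.0000, dt/dtau = -0.1250
step 3:
  k1: at (s, t) = (1.300000, 0.462500), (ds/dtau, dt/dtau) = (1.000000, -0.125000); Gamma_sss = 0.000000, Gamma_sst = 0.000000, Gamma_stt = 0.000000, Gamma_tss = 0.000000, Gamma_tst = 0.000000, Gamma_ttt = 0.000000; k1 = (1.000000, -0.125000, 0.000000, 0.000000)
  k2: at (s, t) = (1.375000, 0.453125), (ds/dtau, dt/dtau) = (1.000000, -0.125000); Gamma_sss = 0.000000, Gamma_sst = 0.000000, Gamma_stt = 0.000000, Gamma_tss = 0.000000, Gamma_tst = 0.000000, Gamma_ttt = 0.000000; k2 = (1.000000, -0.125000, 0.000000, 0.000000)
  k3: at (s, t) = (1.375000, 0.453125), (ds/dtau, dt/dtau) = (1.000000, -0.125000); Gamma_sss = 0.000000, Gamma_sst = 0.000000, Gamma_stt = 0.000000, Gamma_tss = 0.000000, Gamma_tst = 0.000000, Gamma_ttt = 0.000000; k3 = (1.000000, -0.125000, 0.000000, 0.000000)
  k4: at (s, t) = (1.450000, 0.443750), (ds/dtau, dt/dtau) = (1.000000, -0.125000); Gamma_sss = 0.000000, Gamma_sst = 0.000000, Gamma_stt = 0.000000, Gamma_tss = 0.000000, Gamma_tst = 0.000000, Gamma_ttt = 0.000000; k4 = (1.000000, -0.125000, 0.000000, 0.000000)
  Y <- Y + (h/6)(k1 + 2k2 + 2k3 + k4): s = 1.4500, t = 0.4438, ds/dtau = 1.0000, dt/dtau = -0.1250
step 4:
  k1: at (s, t) = (1.450000, 0.443750), (ds/dtau, dt/dtau) = (1.000000, -0.125000); Gamma_sss = 0.000000, Gamma_sst = 0.000000, Gamma_stt = 0.000000, Gamma_tss = 0.000000, Gamma_tst = 0.000000, Gamma_ttt = 0.000000; k1 = (1.000000, -0.125000, 0.000000, 0.000000)
  k2: at (s, t) = (1.525000, 0.434375), (ds/dtau, dt/dtau) = (1.000000, -0.125000); Gamma_sss = 0.000000, Gamma_sst = 0.000000, Gamma_stt = 0.000000, Gamma_tss = 0.000000, Gamma_tst = 0.000000, Gamma_ttt = 0.000000; k2 = (1.000000, -0.125000, 0.000000, 0.000000)
  k3: at (s, t) = (1.525000, 0.434375), (ds/dtau, dt/dtau) = (1.000000, -0.125000); Gamma_sss = 0.000000, Gamma_sst = 0.000000, Gamma_stt = 0.000000, Gamma_tss = 0.000000, Gamma_tst = 0.000000, Gamma_ttt = 0.000000; k3 = (1.000000, -0.125000, 0.000000, 0.000000)
  k4: at (s, t) = (1.600000, 0.425000), (ds/dtau, dt/dtau) = (1.000000, -0.125000); Gamma_sss = 0.000000, Gamma_sst = 0.000000, Gamma_stt = 0.000000, Gamma_tss = 0.000000, Gamma_tst = 0.000000, Gamma_ttt = 0.000000; k4 = (1.000000, -0.125000, 0.000000, 0.000000)
  Y <- Y + (h/6)(k1 + 2k2 + 2k3 + k4): s = 1.6000, t = 0.4250, ds/dtau = 1.0000, dt/dtau = -0.1250

Answer: s = 1.6000, t = 0.4250, ds/dtau = 1.0000, dt/dtau = -0.1250


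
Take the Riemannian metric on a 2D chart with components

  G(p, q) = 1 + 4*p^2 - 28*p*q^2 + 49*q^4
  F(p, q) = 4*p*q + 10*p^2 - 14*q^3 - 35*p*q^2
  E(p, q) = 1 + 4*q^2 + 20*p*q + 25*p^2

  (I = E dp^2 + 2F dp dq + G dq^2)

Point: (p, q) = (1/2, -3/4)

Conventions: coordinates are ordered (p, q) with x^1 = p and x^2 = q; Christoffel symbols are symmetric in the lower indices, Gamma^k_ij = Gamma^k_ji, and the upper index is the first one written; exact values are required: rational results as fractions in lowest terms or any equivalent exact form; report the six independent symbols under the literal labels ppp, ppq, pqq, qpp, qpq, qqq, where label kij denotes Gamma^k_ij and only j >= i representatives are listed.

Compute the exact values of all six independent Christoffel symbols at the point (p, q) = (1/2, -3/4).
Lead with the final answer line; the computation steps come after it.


Answer: Gamma_ppp = 1280/2721, Gamma_ppq = 512/2721, Gamma_pqq = 896/907, Gamma_qpp = -3760/2721, Gamma_qpq = -1504/2721, Gamma_qqq = -2632/907

E = 2, F = -47/16, G = 2465/256 at the point
E_p = 10, E_q = 4, F_p = -203/16, F_q = 37/8, G_p = -47/4, G_q = -987/16
EG - F^2 = 2721/256;  g^inv = (256/2721) * [[2465/256, 47/16], [47/16, 2]]
first-kind symbols [ij,l] = (1/2)(d_i g_jl + d_j g_il - d_l g_ij): [pp,p] = E_p/2 = 5, [pp,q] = F_p - E_q/2 = -235/16, [pq,p] = E_q/2 = 2, [pq,q] = G_p/2 = -47/8, [qq,p] = F_q - G_p/2 = 21/2, [qq,q] = G_q/2 = -987/32
Gamma^p_ij = (G*[ij,p] - F*[ij,q])/(EG - F^2), Gamma^q_ij = (E*[ij,q] - F*[ij,p])/(EG - F^2)


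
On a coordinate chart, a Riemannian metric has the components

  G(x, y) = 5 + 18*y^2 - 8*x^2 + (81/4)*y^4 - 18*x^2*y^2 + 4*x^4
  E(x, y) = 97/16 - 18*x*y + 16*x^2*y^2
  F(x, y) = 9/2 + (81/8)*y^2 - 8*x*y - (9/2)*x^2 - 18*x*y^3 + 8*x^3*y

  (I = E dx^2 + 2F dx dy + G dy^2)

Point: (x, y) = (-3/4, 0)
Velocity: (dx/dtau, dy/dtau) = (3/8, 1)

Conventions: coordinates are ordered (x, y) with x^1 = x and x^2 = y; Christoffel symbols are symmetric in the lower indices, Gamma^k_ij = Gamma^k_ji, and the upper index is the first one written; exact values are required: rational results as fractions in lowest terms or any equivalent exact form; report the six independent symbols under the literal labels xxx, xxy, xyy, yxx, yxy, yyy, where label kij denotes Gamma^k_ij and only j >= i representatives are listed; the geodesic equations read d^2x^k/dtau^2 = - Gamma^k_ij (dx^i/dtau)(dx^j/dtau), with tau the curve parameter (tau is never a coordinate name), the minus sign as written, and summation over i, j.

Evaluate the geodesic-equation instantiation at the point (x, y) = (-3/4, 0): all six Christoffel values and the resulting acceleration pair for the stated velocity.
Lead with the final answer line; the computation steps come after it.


Answer: Gamma_xxx = 0, Gamma_xxy = 432/437, Gamma_xyy = 0, Gamma_yxx = 0, Gamma_yxy = 168/437, Gamma_yyy = 0; accelerations (d^2x/dtau^2, d^2y/dtau^2) = (-324/437, -126/437)

E = 97/16, F = 63/32, G = 113/64 at the point
E_x = 0, E_y = 27/2, F_x = 27/4, F_y = 21/8, G_x = 21/4, G_y = 0
EG - F^2 = 437/64;  g^inv = (64/437) * [[113/64, -63/32], [-63/32, 97/16]]
first-kind symbols [ij,l] = (1/2)(d_i g_jl + d_j g_il - d_l g_ij): [xx,x] = E_x/2 = 0, [xx,y] = F_x - E_y/2 = 0, [xy,x] = E_y/2 = 27/4, [xy,y] = G_x/2 = 21/8, [yy,x] = F_y - G_x/2 = 0, [yy,y] = G_y/2 = 0
Gamma^x_ij = (G*[ij,x] - F*[ij,y])/(EG - F^2), Gamma^y_ij = (E*[ij,y] - F*[ij,x])/(EG - F^2)
Gamma_xxx = 0, Gamma_xxy = 432/437, Gamma_xyy = 0, Gamma_yxx = 0, Gamma_yxy = 168/437, Gamma_yyy = 0
d^2x/dtau^2 = -(Gamma_xxx*(3/8)^2 + 2*Gamma_xxy*(3/8)*(1) + Gamma_xyy*(1)^2) = -324/437
d^2y/dtau^2 = -(Gamma_yxx*(3/8)^2 + 2*Gamma_yxy*(3/8)*(1) + Gamma_yyy*(1)^2) = -126/437


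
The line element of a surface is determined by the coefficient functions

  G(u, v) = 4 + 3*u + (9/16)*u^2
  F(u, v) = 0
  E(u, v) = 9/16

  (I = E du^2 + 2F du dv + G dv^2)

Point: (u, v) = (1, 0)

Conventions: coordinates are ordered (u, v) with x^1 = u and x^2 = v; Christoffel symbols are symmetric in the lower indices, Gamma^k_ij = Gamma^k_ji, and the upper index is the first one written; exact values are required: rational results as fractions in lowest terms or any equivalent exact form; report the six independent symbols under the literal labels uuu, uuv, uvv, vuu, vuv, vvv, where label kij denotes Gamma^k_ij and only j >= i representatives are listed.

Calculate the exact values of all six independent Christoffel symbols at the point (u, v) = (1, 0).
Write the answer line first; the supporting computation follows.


Answer: Gamma_uuu = 0, Gamma_uuv = 0, Gamma_uvv = -11/3, Gamma_vuu = 0, Gamma_vuv = 3/11, Gamma_vvv = 0

E = 9/16, F = 0, G = 121/16 at the point
E_u = 0, E_v = 0, F_u = 0, F_v = 0, G_u = 33/8, G_v = 0
EG - F^2 = 1089/256;  g^inv = (256/1089) * [[121/16, 0], [0, 9/16]]
first-kind symbols [ij,l] = (1/2)(d_i g_jl + d_j g_il - d_l g_ij): [uu,u] = E_u/2 = 0, [uu,v] = F_u - E_v/2 = 0, [uv,u] = E_v/2 = 0, [uv,v] = G_u/2 = 33/16, [vv,u] = F_v - G_u/2 = -33/16, [vv,v] = G_v/2 = 0
Gamma^u_ij = (G*[ij,u] - F*[ij,v])/(EG - F^2), Gamma^v_ij = (E*[ij,v] - F*[ij,u])/(EG - F^2)


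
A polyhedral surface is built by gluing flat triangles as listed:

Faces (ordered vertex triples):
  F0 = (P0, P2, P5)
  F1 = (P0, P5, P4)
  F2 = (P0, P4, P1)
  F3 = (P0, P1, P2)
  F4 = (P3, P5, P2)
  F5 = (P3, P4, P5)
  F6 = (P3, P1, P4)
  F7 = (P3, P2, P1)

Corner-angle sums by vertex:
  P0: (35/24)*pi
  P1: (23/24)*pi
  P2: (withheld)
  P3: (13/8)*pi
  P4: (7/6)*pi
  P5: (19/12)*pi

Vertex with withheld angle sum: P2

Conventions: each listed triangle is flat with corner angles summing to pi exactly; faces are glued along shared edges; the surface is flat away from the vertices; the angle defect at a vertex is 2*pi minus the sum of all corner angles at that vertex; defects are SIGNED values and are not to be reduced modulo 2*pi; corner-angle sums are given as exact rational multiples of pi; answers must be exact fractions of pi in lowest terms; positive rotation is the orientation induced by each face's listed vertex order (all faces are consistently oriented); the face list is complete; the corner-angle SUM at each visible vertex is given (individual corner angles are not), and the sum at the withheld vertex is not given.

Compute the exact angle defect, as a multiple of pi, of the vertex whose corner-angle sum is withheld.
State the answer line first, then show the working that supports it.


Answer: defect(P2) = (19/24)*pi

V = 6, E = 12, F = 8; chi = V - E + F = 2
Gauss-Bonnet: total defect = 2*pi*chi = 4*pi; visible defects sum to (77/24)*pi


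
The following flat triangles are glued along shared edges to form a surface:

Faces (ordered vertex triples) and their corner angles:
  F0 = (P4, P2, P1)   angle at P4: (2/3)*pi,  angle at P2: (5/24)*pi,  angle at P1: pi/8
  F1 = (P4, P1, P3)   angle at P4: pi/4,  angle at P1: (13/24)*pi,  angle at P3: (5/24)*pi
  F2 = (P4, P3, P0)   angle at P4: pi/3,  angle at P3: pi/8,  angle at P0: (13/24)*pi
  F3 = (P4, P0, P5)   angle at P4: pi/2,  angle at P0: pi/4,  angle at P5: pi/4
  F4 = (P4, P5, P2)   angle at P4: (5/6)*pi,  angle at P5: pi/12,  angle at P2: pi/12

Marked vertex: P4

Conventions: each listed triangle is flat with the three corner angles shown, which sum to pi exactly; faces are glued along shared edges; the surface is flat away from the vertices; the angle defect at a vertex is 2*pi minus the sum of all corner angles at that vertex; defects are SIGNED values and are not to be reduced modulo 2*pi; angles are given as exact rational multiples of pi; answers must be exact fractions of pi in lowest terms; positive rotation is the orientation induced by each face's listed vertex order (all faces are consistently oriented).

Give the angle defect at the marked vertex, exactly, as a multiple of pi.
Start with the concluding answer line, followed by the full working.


Answer: defect(P4) = (-7/12)*pi

Sum of corner angles at P4: (31/12)*pi
defect = 2*pi - (31/12)*pi


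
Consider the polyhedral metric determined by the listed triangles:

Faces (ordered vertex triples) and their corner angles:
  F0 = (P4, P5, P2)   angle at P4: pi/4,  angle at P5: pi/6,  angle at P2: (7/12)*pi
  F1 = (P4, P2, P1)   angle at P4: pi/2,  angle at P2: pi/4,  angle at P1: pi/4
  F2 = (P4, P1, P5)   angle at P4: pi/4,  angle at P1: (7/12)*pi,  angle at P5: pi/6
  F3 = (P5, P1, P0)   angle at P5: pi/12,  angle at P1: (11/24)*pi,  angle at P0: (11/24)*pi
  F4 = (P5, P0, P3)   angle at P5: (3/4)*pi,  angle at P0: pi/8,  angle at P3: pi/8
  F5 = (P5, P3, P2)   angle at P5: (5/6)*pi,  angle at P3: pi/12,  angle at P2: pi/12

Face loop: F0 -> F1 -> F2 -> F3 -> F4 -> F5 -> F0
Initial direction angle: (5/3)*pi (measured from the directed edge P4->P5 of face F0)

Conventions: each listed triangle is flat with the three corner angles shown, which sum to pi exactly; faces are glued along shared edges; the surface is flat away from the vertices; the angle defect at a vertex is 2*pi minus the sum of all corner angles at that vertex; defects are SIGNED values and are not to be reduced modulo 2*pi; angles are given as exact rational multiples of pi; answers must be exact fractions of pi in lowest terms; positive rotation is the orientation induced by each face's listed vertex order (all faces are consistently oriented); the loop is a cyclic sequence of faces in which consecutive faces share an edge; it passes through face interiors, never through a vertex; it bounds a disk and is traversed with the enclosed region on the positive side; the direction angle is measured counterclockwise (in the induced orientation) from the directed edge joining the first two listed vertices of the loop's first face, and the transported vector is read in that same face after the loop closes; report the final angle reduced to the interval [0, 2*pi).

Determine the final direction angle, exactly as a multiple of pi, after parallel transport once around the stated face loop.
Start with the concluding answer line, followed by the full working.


Answer: final direction angle = (2/3)*pi

enclosed vertex P4: corner angles sum to pi, defect = 2*pi - pi = pi
enclosed vertex P5: corner angles sum to 2*pi, defect = 2*pi - 2*pi = 0
adding the enclosed defects to the starting angle (mod 2*pi, induced orientation) gives the holonomy
final angle = (5/3)*pi + pi = (2/3)*pi (mod 2*pi)


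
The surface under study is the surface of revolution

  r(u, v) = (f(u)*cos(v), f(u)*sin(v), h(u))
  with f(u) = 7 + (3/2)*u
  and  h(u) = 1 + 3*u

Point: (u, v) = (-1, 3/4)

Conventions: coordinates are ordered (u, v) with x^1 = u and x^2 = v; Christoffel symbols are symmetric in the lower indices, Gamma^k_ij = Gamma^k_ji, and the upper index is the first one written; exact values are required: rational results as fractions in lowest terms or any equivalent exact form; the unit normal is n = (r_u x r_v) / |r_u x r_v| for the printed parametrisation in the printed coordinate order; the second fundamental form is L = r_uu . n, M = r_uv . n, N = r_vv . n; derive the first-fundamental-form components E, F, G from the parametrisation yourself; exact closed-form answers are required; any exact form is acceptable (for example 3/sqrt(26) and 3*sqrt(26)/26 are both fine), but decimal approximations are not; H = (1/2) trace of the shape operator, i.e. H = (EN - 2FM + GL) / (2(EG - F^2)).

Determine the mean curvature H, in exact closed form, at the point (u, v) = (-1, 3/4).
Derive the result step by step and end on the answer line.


f = 11/2, f' = 3/2, f'' = 0, h' = 3, h'' = 0
E = 45/4, F = 0, G = 121/4; answer radicand W^2 = 45/4
unnormalised second-form numerators: l = 0, m = 0, n = 33/2; L = l/sqrt(45/4), and similarly M = m/sqrt(W^2), N = n/sqrt(W^2)
H = (E*n - 2*F*m + G*l) / (2*(EG - F^2)*sqrt(W^2)); E*n - 2*F*m + G*l = 1485/8, EG - F^2 = 5445/16, so H = (3/11)/sqrt(45/4)

Answer: H = 2*sqrt(5)/55


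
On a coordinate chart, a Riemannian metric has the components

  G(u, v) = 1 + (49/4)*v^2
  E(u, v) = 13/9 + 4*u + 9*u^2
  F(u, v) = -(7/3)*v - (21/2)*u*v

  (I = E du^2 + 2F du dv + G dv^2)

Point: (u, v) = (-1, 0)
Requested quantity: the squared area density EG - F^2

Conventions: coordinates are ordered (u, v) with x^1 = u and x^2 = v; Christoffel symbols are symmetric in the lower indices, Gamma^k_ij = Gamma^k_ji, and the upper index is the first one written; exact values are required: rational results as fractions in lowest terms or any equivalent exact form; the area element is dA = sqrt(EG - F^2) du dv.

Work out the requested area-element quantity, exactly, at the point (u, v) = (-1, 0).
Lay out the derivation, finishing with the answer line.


E = 58/9, F = 0, G = 1; EG - F^2 = 58/9

Answer: EG - F^2 = 58/9


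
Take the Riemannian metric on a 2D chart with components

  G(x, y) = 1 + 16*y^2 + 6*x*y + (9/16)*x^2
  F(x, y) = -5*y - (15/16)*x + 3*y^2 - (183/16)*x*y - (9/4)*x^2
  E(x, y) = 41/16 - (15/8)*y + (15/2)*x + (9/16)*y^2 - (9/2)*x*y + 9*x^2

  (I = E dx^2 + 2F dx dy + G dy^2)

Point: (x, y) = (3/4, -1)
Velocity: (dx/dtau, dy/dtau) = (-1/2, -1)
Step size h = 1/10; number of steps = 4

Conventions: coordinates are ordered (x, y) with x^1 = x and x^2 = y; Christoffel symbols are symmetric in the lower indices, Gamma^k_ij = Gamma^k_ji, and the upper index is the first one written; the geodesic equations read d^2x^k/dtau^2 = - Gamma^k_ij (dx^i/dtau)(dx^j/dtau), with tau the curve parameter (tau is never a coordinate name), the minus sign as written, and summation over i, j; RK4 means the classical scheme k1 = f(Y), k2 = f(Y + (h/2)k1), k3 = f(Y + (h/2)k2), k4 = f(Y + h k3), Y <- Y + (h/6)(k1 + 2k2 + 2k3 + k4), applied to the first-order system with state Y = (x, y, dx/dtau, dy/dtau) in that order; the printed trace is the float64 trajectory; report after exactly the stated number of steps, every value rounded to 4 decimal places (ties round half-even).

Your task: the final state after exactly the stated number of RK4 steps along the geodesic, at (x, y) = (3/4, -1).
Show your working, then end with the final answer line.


f(Y) = (dx/dtau, dy/dtau, -Gamma^x_ij Y'^i Y'^j, -Gamma^y_ij Y'^i Y'^j) with the Gammas evaluated at the stage position; h = 0.100000; intermediate values shown to 6 dp
step 0: x = 0.7500, y = -1.0000, dx/dtau = -0.5000, dy/dtau = -1.0000
step 1:
  k1: at (x, y) = (0.750000, -1.000000), (dx/dtau, dy/dtau) = (-0.500000, -1.000000); Gamma_xxx = 0.412903, Gamma_xxy = -0.103226, Gamma_xyy = -0.550538, Gamma_yxx = 0.333966, Gamma_yxy = -0.083491, Gamma_yyy = -0.445288; k1 = (-0.500000, -1.000000, 0.550538, 0.445288)
  k2: at (x, y) = (0.725000, -1.050000), (dx/dtau, dy/dtau) = (-0.472473, -0.977736); Gamma_xxx = 0.393528, Gamma_xxy = -0.098382, Gamma_xyy = -0.524704, Gamma_yxx = 0.341564, Gamma_yxy = -0.085391, Gamma_yyy = -0.455418; k2 = (-0.472473, -0.977736, 0.504648, 0.438011)
  k3: at (x, y) = (0.726376, -1.048887), (dx/dtau, dy/dtau) = (-0.474768, -0.978099); Gamma_xxx = 0.393987, Gamma_xxy = -0.098497, Gamma_xyy = -0.525316, Gamma_yxx = 0.341182, Gamma_yxy = -0.085296, Gamma_yyy = -0.454910; k3 = (-0.474768, -0.978099, 0.505230, 0.437516)
  k4: at (x, y) = (0.702523, -1.097810), (dx/dtau, dy/dtau) = (-0.449477, -0.956248); Gamma_xxx = 0.375383, Gamma_xxy = -0.093846, Gamma_xyy = -0.500510, Gamma_yxx = 0.346959, Gamma_yxy = -0.086740, Gamma_yyy = -0.462611; k4 = (-0.449477, -0.956248, 0.462505, 0.427485)
  Y <- Y + (h/6)(k1 + 2k2 + 2k3 + k4): x = 0.7026, y = -1.0978, dx/dtau = -0.4495, dy/dtau = -0.9563
step 2:
  k1: at (x, y) = (0.702601, -1.097799), (dx/dtau, dy/dtau) = (-0.449453, -0.956270); Gamma_xxx = 0.375391, Gamma_xxy = -0.093848, Gamma_xyy = -0.500521, Gamma_yxx = 0.346938, Gamma_yxy = -0.086735, Gamma_yyy = -0.462584; k1 = (-0.449453, -0.956270, 0.462541, 0.427483)
  k2: at (x, y) = (0.680128, -1.145612), (dx/dtau, dy/dtau) = (-0.426326, -0.934895); Gamma_xxx = 0.357691, Gamma_xxy = -0.089423, Gamma_xyy = -0.476921, Gamma_yxx = 0.351033, Gamma_yxy = -0.087758, Gamma_yyy = -0.468044; k2 = (-0.426326, -0.934895, 0.423114, 0.415238)
  k3: at (x, y) = (0.681284, -1.144543), (dx/dtau, dy/dtau) = (-0.428298, -0.935508); Gamma_xxx = 0.358124, Gamma_xxy = -0.089531, Gamma_xyy = -0.477498, Gamma_yxx = 0.350788, Gamma_yxy = -0.087697, Gamma_yyy = -0.467718; k3 = (-0.428298, -0.935508, 0.423946, 0.415263)
  k4: at (x, y) = (0.659771, -1.191349), (dx/dtau, dy/dtau) = (-0.407059, -0.914743); Gamma_xxx = 0.341336, Gamma_xxy = -0.085334, Gamma_xyy = -0.455115, Gamma_yxx = 0.353568, Gamma_yxy = -0.088392, Gamma_yyy = -0.471424; k4 = (-0.407059, -0.914743, 0.387811, 0.401708)
  Y <- Y + (h/6)(k1 + 2k2 + 2k3 + k4): x = 0.6598, y = -1.1913, dx/dtau = -0.4070, dy/dtau = -0.9148
step 3:
  k1: at (x, y) = (0.659838, -1.191329), (dx/dtau, dy/dtau) = (-0.407045, -0.914766); Gamma_xxx = 0.341348, Gamma_xxy = -0.085337, Gamma_xyy = -0.455131, Gamma_yxx = 0.353553, Gamma_yxy = -0.088388, Gamma_yyy = -0.471405; k1 = (-0.407045, -0.914766, 0.387846, 0.401714)
  k2: at (x, y) = (0.639486, -1.237067), (dx/dtau, dy/dtau) = (-0.387653, -0.894681); Gamma_xxx = 0.325546, Gamma_xxy = -0.081386, Gamma_xyy = -0.434061, Gamma_yxx = 0.355142, Gamma_yxy = -0.088785, Gamma_yyy = -0.473522; k2 = (-0.387653, -0.894681, 0.354978, 0.387250)
  k3: at (x, y) = (0.640455, -1.236063), (dx/dtau, dy/dtau) = (-0.389297, -0.895404); Gamma_xxx = 0.325931, Gamma_xxy = -0.081483, Gamma_xyy = -0.434574, Gamma_yxx = 0.354997, Gamma_yxy = -0.088749, Gamma_yyy = -0.473330; k3 = (-0.389297, -0.895404, 0.355830, 0.387563)
  k4: at (x, y) = (0.620908, -1.280869), (dx/dtau, dy/dtau) = (-0.371462, -0.876010); Gamma_xxx = 0.311044, Gamma_xxy = -0.077761, Gamma_xyy = -0.414725, Gamma_yxx = 0.355670, Gamma_yxy = -0.088918, Gamma_yyy = -0.474227; k4 = (-0.371462, -0.876010, 0.325946, 0.372710)
  Y <- Y + (h/6)(k1 + 2k2 + 2k3 + k4): x = 0.6210, y = -1.2808, dx/dtau = -0.3715, dy/dtau = -0.8760
step 4:
  k1: at (x, y) = (0.620965, -1.280845), (dx/dtau, dy/dtau) = (-0.371455, -0.876032); Gamma_xxx = 0.311056, Gamma_xxy = -0.077764, Gamma_xyy = -0.414742, Gamma_yxx = 0.355660, Gamma_yxy = -0.088915, Gamma_yyy = -0.474214; k1 = (-0.371455, -0.876032, 0.325977, 0.372721)
  k2: at (x, y) = (0.602392, -1.324646), (dx/dtau, dy/dtau) = (-0.355156, -0.857396); Gamma_xxx = 0.297120, Gamma_xxy = -0.074280, Gamma_xyy = -0.396160, Gamma_yxx = 0.355517, Gamma_yxy = -0.088879, Gamma_yyy = -0.474023; k2 = (-0.355156, -0.857396, 0.298989, 0.357753)
  k3: at (x, y) = (0.603207, -1.323715), (dx/dtau, dy/dtau) = (-0.356506, -0.858145); Gamma_xxx = 0.297451, Gamma_xxy = -0.074363, Gamma_xyy = -0.396601, Gamma_yxx = 0.355441, Gamma_yxy = -0.088860, Gamma_yyy = -0.473922; k3 = (-0.356506, -0.858145, 0.299757, 0.358197)
  k4: at (x, y) = (0.585314, -1.366659), (dx/dtau, dy/dtau) = (-0.341480, -0.840213); Gamma_xxx = 0.284365, Gamma_xxy = -0.071091, Gamma_xyy = -0.379153, Gamma_yxx = 0.354678, Gamma_yxy = -0.088670, Gamma_yyy = -0.472904; k4 = (-0.341480, -0.840213, 0.275301, 0.343373)
  Y <- Y + (h/6)(k1 + 2k2 + 2k3 + k4): x = 0.5854, y = -1.3666, dx/dtau = -0.3415, dy/dtau = -0.8402

Answer: x = 0.5854, y = -1.3666, dx/dtau = -0.3415, dy/dtau = -0.8402


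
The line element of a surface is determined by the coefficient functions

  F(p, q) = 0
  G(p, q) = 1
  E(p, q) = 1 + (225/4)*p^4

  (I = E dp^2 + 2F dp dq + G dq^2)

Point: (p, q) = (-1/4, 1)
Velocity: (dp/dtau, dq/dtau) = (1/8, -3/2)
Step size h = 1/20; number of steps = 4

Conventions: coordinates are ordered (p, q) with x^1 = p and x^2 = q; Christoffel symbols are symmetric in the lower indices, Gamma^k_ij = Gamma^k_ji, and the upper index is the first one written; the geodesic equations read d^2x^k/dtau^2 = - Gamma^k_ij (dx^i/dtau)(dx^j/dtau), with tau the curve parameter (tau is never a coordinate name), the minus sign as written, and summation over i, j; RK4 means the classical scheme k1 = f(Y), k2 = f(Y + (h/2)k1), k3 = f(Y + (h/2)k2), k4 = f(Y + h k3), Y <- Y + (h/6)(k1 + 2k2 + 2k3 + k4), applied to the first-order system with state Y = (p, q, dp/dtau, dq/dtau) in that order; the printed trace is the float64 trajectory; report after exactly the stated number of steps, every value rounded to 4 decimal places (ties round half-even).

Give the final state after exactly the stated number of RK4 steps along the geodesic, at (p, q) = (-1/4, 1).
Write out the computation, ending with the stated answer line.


f(Y) = (dp/dtau, dq/dtau, -Gamma^p_ij Y'^i Y'^j, -Gamma^q_ij Y'^i Y'^j) with the Gammas evaluated at the stage position; h = 0.050000; intermediate values shown to 6 dp
step 0: p = -0.2500, q = 1.0000, dp/dtau = 0.1250, dq/dtau = -1.5000
step 1:
  k1: at (p, q) = (-0.250000, 1.000000), (dp/dtau, dq/dtau) = (0.125000, -1.500000); Gamma_ppp = -1.441153, Gamma_ppq = 0.000000, Gamma_pqq = 0.000000, Gamma_qpp = 0.000000, Gamma_qpq = 0.000000, Gamma_qqq = 0.000000; k1 = (0.125000, -1.500000, 0.022518, 0.000000)
  k2: at (p, q) = (-0.246875, 0.962500), (dp/dtau, dq/dtau) = (0.125563, -1.500000); Gamma_ppp = -1.400159, Gamma_ppq = 0.000000, Gamma_pqq = 0.000000, Gamma_qpp = 0.000000, Gamma_qpq = 0.000000, Gamma_qqq = 0.000000; k2 = (0.125563, -1.500000, 0.022075, 0.000000)
  k3: at (p, q) = (-0.246861, 0.962500), (dp/dtau, dq/dtau) = (0.125552, -1.500000); Gamma_ppp = -1.399975, Gamma_ppq = 0.000000, Gamma_pqq = 0.000000, Gamma_qpp = 0.000000, Gamma_qpq = 0.000000, Gamma_qqq = 0.000000; k3 = (0.125552, -1.500000, 0.022068, 0.000000)
  k4: at (p, q) = (-0.243722, 0.925000), (dp/dtau, dq/dtau) = (0.126103, -1.500000); Gamma_ppp = -1.358971, Gamma_ppq = 0.000000, Gamma_pqq = 0.000000, Gamma_qpp = 0.000000, Gamma_qpq = 0.000000, Gamma_qqq = 0.000000; k4 = (0.126103, -1.500000, 0.021610, 0.000000)
  Y <- Y + (h/6)(k1 + 2k2 + 2k3 + k4): p = -0.2437, q = 0.9250, dp/dtau = 0.1261, dq/dtau = -1.5000
step 2:
  k1: at (p, q) = (-0.243722, 0.925000), (dp/dtau, dq/dtau) = (0.126103, -1.500000); Gamma_ppp = -1.358969, Gamma_ppq = 0.000000, Gamma_pqq = 0.000000, Gamma_qpp = 0.000000, Gamma_qpq = 0.000000, Gamma_qqq = 0.000000; k1 = (0.126103, -1.500000, 0.021610, 0.000000)
  k2: at (p, q) = (-0.240570, 0.887500), (dp/dtau, dq/dtau) = (0.126644, -1.500000); Gamma_ppp = -1.317988, Gamma_ppq = 0.000000, Gamma_pqq = 0.000000, Gamma_qpp = 0.000000, Gamma_qpq = 0.000000, Gamma_qqq = 0.000000; k2 = (0.126644, -1.500000, 0.021139, 0.000000)
  k3: at (p, q) = (-0.240556, 0.887500), (dp/dtau, dq/dtau) = (0.126632, -1.500000); Gamma_ppp = -1.317813, Gamma_ppq = 0.000000, Gamma_pqq = 0.000000, Gamma_qpp = 0.000000, Gamma_qpq = 0.000000, Gamma_qqq = 0.000000; k3 = (0.126632, -1.500000, 0.021132, 0.000000)
  k4: at (p, q) = (-0.237391, 0.850000), (dp/dtau, dq/dtau) = (0.127160, -1.500000); Gamma_ppp = -1.276916, Gamma_ppq = 0.000000, Gamma_pqq = 0.000000, Gamma_qpp = 0.000000, Gamma_qpq = 0.000000, Gamma_qqq = 0.000000; k4 = (0.127160, -1.500000, 0.020647, 0.000000)
  Y <- Y + (h/6)(k1 + 2k2 + 2k3 + k4): p = -0.2374, q = 0.8500, dp/dtau = 0.1272, dq/dtau = -1.5000
step 3:
  k1: at (p, q) = (-0.237390, 0.850000), (dp/dtau, dq/dtau) = (0.127160, -1.500000); Gamma_ppp = -1.276914, Gamma_ppq = 0.000000, Gamma_pqq = 0.000000, Gamma_qpp = 0.000000, Gamma_qpq = 0.000000, Gamma_qqq = 0.000000; k1 = (0.127160, -1.500000, 0.020647, 0.000000)
  k2: at (p, q) = (-0.234211, 0.812500), (dp/dtau, dq/dtau) = (0.127676, -1.500000); Gamma_ppp = -1.236134, Gamma_ppq = 0.000000, Gamma_pqq = 0.000000, Gamma_qpp = 0.000000, Gamma_qpq = 0.000000, Gamma_qqq = 0.000000; k2 = (0.127676, -1.500000, 0.020151, 0.000000)
  k3: at (p, q) = (-0.234199, 0.812500), (dp/dtau, dq/dtau) = (0.127664, -1.500000); Gamma_ppp = -1.235969, Gamma_ppq = 0.000000, Gamma_pqq = 0.000000, Gamma_qpp = 0.000000, Gamma_qpq = 0.000000, Gamma_qqq = 0.000000; k3 = (0.127664, -1.500000, 0.020144, 0.000000)
  k4: at (p, q) = (-0.231007, 0.775000), (dp/dtau, dq/dtau) = (0.128167, -1.500000); Gamma_ppp = -1.195368, Gamma_ppq = 0.000000, Gamma_pqq = 0.000000, Gamma_qpp = 0.000000, Gamma_qpq = 0.000000, Gamma_qqq = 0.000000; k4 = (0.128167, -1.500000, 0.019636, 0.000000)
  Y <- Y + (h/6)(k1 + 2k2 + 2k3 + k4): p = -0.2310, q = 0.7750, dp/dtau = 0.1282, dq/dtau = -1.5000
step 4:
  k1: at (p, q) = (-0.231007, 0.775000), (dp/dtau, dq/dtau) = (0.128167, -1.500000); Gamma_ppp = -1.195365, Gamma_ppq = 0.000000, Gamma_pqq = 0.000000, Gamma_qpp = 0.000000, Gamma_qpq = 0.000000, Gamma_qqq = 0.000000; k1 = (0.128167, -1.500000, 0.019636, 0.000000)
  k2: at (p, q) = (-0.227803, 0.737500), (dp/dtau, dq/dtau) = (0.128658, -1.500000); Gamma_ppp = -1.154976, Gamma_ppq = 0.000000, Gamma_pqq = 0.000000, Gamma_qpp = 0.000000, Gamma_qpq = 0.000000, Gamma_qqq = 0.000000; k2 = (0.128658, -1.500000, 0.019118, 0.000000)
  k3: at (p, q) = (-0.227791, 0.737500), (dp/dtau, dq/dtau) = (0.128645, -1.500000); Gamma_ppp = -1.154822, Gamma_ppq = 0.000000, Gamma_pqq = 0.000000, Gamma_qpp = 0.000000, Gamma_qpq = 0.000000, Gamma_qqq = 0.000000; k3 = (0.128645, -1.500000, 0.019112, 0.000000)
  k4: at (p, q) = (-0.224575, 0.700000), (dp/dtau, dq/dtau) = (0.129123, -1.500000); Gamma_ppp = -1.114706, Gamma_ppq = 0.000000, Gamma_pqq = 0.000000, Gamma_qpp = 0.000000, Gamma_qpq = 0.000000, Gamma_qqq = 0.000000; k4 = (0.129123, -1.500000, 0.018585, 0.000000)
  Y <- Y + (h/6)(k1 + 2k2 + 2k3 + k4): p = -0.2246, q = 0.7000, dp/dtau = 0.1291, dq/dtau = -1.5000

Answer: p = -0.2246, q = 0.7000, dp/dtau = 0.1291, dq/dtau = -1.5000
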